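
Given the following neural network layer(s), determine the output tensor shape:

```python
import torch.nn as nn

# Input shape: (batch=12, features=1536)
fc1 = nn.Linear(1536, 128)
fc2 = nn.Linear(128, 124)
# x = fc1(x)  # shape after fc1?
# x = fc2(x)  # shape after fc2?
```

Input: (12, 1536) -> after fc1: (12, 128) -> Output: (12, 124)

Answer: (12, 124)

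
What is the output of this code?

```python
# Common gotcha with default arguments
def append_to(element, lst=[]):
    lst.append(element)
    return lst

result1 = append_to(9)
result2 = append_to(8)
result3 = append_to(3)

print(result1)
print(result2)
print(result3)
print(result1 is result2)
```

Key concept: mutable default argument gotcha.
Step by step:
`result1 = append_to(9)` → result1 = [9]
`result2 = append_to(8)` → result1 = [9, 8] (same object as result2); result2 = [9, 8] (same object as result1)
`result3 = append_to(3)` → result1 = [9, 8, 3] (same object as result2, result3); result2 = [9, 8, 3] (same object as result1, result3); result3 = [9, 8, 3] (same object as result1, result2)
`print(result1)` → prints [9, 8, 3]
`print(result2)` → prints [9, 8, 3]
`print(result3)` → prints [9, 8, 3]
`print(result1 is result2)` → prints True

Answer:
[9, 8, 3]
[9, 8, 3]
[9, 8, 3]
True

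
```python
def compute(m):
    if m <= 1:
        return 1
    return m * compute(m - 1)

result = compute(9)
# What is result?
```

compute(9) = 9 * 8 * 7 * 6 * 5 * 4 * 3 * 2 * 1 = 362880

Answer: 362880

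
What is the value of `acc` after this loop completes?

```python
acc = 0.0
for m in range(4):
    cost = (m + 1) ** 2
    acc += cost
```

Sum of squared losses 1² + 2² + ... + 4²
`acc` takes the values: 0.0 → 1.0 → 5.0 → 14.0 → 30.0

Answer: 30.0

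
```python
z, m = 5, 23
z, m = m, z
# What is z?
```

Trace:
`z, m = 5, 23` → z = 5; m = 23
`z, m = m, z` → z = 23; m = 5
So z = 23

Answer: 23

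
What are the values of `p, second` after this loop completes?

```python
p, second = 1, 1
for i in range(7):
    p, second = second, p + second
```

Fibonacci: after 7 iterations
`p, second` takes the values: (1, 1) → (1, 2) → (2, 3) → (3, 5) → (5, 8) → (8, 13) → (13, 21) → (21, 34)

Answer: 21, 34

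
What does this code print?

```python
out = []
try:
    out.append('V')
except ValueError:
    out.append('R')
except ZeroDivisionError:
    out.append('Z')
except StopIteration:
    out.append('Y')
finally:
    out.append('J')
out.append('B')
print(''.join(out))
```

Execution trace: 'V' (try body, no exception) → 'J' (finally) → 'B' (after the try/except). Output: VJB

Answer: VJB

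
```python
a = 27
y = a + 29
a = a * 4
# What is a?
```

Trace:
`a = 27` → a = 27
`y = a + 29` → y = 56
`a = a * 4` → a = 108
So a = 108

Answer: 108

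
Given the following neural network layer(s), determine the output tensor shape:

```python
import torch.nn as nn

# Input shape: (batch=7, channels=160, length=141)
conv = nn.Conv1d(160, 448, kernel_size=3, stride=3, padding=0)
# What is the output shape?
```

Input: (7, 160, 141) -> Output: (7, 448, 47)

Answer: (7, 448, 47)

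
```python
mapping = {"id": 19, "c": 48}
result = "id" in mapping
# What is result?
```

Trace:
`mapping = {"id": 19, "c": 48}` → mapping = {'id': 19, 'c': 48}
`result = "id" in mapping` → result = True
So result = True

Answer: True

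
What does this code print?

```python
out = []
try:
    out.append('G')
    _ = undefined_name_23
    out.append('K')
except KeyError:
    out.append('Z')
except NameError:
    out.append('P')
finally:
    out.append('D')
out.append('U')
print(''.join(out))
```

Execution trace: 'G' (try body) → 'P' (except NameError) → 'D' (finally) → 'U' (after the try/except). Output: GPDU

Answer: GPDU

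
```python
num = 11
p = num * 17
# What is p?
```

Trace:
`num = 11` → num = 11
`p = num * 17` → p = 187
So p = 187

Answer: 187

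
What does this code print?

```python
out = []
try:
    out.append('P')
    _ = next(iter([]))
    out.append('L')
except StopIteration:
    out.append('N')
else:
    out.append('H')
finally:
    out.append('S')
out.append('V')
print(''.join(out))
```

Execution trace: 'P' (try body) → 'N' (except StopIteration) → 'S' (finally) → 'V' (after the try/except). Output: PNSV

Answer: PNSV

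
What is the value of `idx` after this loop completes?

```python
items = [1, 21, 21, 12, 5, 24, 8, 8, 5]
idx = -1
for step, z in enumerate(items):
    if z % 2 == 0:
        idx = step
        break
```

First even number index in [1, 21, 21, 12, 5, 24, 8, 8, 5]
`idx` takes the values: -1 → 3

Answer: 3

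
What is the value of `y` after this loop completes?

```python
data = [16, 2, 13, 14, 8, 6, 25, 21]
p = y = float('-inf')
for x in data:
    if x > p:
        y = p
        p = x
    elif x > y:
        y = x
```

Second largest (with repeats) in [16, 2, 13, 14, 8, 6, 25, 21]
`y` takes the values: -inf → 2 → 13 → 14 → 16 → 21

Answer: 21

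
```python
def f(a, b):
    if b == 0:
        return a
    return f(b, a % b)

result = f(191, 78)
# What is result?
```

f(191, 78) -> f(78, 35) -> f(35, 8) -> f(8, 3) -> f(3, 2) -> f(2, 1) -> f(1, 0) -> 1

Answer: 1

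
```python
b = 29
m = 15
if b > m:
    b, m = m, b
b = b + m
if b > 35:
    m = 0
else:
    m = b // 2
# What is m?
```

Trace:
`b = 29` → b = 29
`m = 15` → m = 15
`if b > m: ...` → b > m is True → b = 15; m = 29
`b = b + m` → b = 44
`if b > 35: ...` → b > 35 is True → m = 0
So m = 0

Answer: 0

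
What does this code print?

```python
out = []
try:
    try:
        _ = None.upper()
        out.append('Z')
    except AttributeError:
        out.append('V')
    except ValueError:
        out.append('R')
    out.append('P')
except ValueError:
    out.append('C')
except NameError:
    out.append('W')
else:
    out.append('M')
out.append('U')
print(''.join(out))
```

Execution trace: 'V' (inner except AttributeError) → 'P' (try body, no exception) → 'M' (else) → 'U' (after the try/except). Output: VPMU

Answer: VPMU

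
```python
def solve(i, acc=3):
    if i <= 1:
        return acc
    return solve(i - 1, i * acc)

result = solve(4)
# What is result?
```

Accumulator trace (n, acc): (4, 3) -> (3, 12) -> (2, 36) -> (1, 72) -> return 72

Answer: 72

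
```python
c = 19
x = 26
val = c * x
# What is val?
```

Trace:
`c = 19` → c = 19
`x = 26` → x = 26
`val = c * x` → val = 494
So val = 494

Answer: 494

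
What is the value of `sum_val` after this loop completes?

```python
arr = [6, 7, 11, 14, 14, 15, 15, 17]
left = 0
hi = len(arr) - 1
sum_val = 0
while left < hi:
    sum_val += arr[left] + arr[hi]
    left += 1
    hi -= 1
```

Sum of pairs from ends
`sum_val` takes the values: 0 → 23 → 45 → 71 → 99

Answer: 99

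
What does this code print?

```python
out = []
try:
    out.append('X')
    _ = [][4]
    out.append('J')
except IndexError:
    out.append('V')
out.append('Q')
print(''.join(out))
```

Execution trace: 'X' (try body) → 'V' (except IndexError) → 'Q' (after the try/except). Output: XVQ

Answer: XVQ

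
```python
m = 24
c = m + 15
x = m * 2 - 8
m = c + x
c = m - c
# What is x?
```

Trace:
`m = 24` → m = 24
`c = m + 15` → c = 39
`x = m * 2 - 8` → x = 40
`m = c + x` → m = 79
`c = m - c` → c = 40
So x = 40

Answer: 40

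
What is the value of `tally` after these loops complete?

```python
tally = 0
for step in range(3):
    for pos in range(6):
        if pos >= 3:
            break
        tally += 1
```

Inner breaks at 3, outer runs 3 times
`tally` takes the values: 0 → 1 → 2 → 3 → 4 → 5 → 6 → 7 → 8 → 9

Answer: 9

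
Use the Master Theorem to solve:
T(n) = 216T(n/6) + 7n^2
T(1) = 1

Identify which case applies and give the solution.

a=216, b=6, f(n)=7n^2. log_6(216) = 3. Since c=2 < 3, Case 1 applies: T(n) = Θ(n^log_b(a)) = O(n^3).

Answer: O(n^3) - Case 1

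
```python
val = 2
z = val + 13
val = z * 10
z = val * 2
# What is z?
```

Trace:
`val = 2` → val = 2
`z = val + 13` → z = 15
`val = z * 10` → val = 150
`z = val * 2` → z = 300
So z = 300

Answer: 300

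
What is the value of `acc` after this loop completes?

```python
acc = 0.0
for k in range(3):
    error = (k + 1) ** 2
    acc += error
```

Sum of squared losses 1² + 2² + ... + 3²
`acc` takes the values: 0.0 → 1.0 → 5.0 → 14.0

Answer: 14.0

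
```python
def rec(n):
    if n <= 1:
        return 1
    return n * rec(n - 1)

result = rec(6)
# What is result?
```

rec(6) = 6 * 5 * 4 * 3 * 2 * 1 = 720

Answer: 720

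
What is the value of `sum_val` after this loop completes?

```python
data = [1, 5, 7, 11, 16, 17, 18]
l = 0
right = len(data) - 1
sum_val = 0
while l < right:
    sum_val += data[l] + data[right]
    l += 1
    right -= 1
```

Sum of pairs from ends
`sum_val` takes the values: 0 → 19 → 41 → 64

Answer: 64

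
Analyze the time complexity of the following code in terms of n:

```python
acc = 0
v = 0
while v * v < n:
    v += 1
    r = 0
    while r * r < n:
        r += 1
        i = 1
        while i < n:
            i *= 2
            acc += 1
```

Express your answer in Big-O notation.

Each loop level contributes: √n × √n × log n. Multiplying the contributions gives O(n log n).

Answer: O(n log n)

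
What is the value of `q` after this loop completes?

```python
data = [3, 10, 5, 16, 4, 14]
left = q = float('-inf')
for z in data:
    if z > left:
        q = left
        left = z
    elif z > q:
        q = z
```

Second largest (with repeats) in [3, 10, 5, 16, 4, 14]
`q` takes the values: -inf → 3 → 5 → 10 → 14

Answer: 14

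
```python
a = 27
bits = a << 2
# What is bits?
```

Trace:
`a = 27` → a = 27
`bits = a << 2` → bits = 108
So bits = 108

Answer: 108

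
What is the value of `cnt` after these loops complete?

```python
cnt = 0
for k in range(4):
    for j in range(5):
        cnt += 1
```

4 * 5 = 20
`cnt` takes the values: 0 → 1 → 2 → 3 → 4 → 5 → 6 → 7 → 8 → 9 → 10 → 11 → 12 → 13 → 14 → 15 → 16 → 17 → 18 → 19 → 20

Answer: 20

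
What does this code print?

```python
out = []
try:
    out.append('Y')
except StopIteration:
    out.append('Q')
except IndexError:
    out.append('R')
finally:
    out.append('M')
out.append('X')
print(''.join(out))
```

Execution trace: 'Y' (try body, no exception) → 'M' (finally) → 'X' (after the try/except). Output: YMX

Answer: YMX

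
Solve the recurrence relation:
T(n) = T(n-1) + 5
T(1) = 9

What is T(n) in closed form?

Unrolling: T(n) = T(1) + 5·(n-1) = 9 + 5(n-1) = 5n + 4.

Answer: T(n) = 5n + 4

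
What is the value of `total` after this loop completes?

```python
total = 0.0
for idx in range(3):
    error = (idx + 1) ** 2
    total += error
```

Sum of squared losses 1² + 2² + ... + 3²
`total` takes the values: 0.0 → 1.0 → 5.0 → 14.0

Answer: 14.0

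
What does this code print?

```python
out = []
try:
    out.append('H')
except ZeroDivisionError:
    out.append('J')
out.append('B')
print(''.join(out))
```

Execution trace: 'H' (try body, no exception) → 'B' (after the try/except). Output: HB

Answer: HB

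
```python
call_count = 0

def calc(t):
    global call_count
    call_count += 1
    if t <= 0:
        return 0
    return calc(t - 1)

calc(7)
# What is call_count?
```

Linear recursion stepping by 1: 8 calls from t=7 down to ≤0.

Answer: 8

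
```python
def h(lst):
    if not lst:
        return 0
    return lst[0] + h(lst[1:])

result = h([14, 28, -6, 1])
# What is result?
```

14 + 28 + (-6) + 1 + 0 = 37

Answer: 37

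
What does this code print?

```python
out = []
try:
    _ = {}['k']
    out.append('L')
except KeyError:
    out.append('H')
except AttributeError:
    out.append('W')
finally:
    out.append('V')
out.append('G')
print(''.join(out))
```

Execution trace: 'H' (except KeyError) → 'V' (finally) → 'G' (after the try/except). Output: HVG

Answer: HVG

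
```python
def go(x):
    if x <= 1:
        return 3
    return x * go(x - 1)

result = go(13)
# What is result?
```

go(13) = 13 * 12 * 11 * 10 * 9 * 8 * 7 * 6 * 5 * 4 * 3 * 2 * 3 = 18681062400

Answer: 18681062400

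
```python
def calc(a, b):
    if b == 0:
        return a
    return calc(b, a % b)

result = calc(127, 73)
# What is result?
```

calc(127, 73) -> calc(73, 54) -> calc(54, 19) -> calc(19, 16) -> calc(16, 3) -> calc(3, 1) -> calc(1, 0) -> 1

Answer: 1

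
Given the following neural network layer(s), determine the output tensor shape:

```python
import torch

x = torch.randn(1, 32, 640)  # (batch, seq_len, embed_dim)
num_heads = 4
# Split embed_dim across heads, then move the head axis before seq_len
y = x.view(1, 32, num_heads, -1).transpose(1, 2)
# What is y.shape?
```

Input: (1, 32, 640) -> head_dim = 640 // 4 = 160; after view: (1, 32, 4, 160) -> after transpose(1, 2): (1, 4, 32, 160) -> Output: (1, 4, 32, 160)

Answer: (1, 4, 32, 160)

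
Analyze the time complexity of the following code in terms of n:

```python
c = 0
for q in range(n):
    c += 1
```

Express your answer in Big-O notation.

Each loop level contributes: n. Multiplying the contributions gives O(n).

Answer: O(n)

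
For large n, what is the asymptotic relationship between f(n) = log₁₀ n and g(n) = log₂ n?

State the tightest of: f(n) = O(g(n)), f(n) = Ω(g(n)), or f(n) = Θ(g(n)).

log₁₀ n vs log₂ n: f(n) = Θ(g(n)) — they are asymptotically equivalent (log bases differ by a constant factor).

Answer: f(n) = Θ(g(n)) — they are asymptotically equivalent (log bases differ by a constant factor).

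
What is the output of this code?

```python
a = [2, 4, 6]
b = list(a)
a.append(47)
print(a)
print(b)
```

Key concept: list() constructor creates copy.
Step by step:
`a = [2, 4, 6]` → a = [2, 4, 6]
`b = list(a)` → b = [2, 4, 6]
`a.append(47)` → a = [2, 4, 6, 47]
`print(a)` → prints [2, 4, 6, 47]
`print(b)` → prints [2, 4, 6]

Answer:
[2, 4, 6, 47]
[2, 4, 6]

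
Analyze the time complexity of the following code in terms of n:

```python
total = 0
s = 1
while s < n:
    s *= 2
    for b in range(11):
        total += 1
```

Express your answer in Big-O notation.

Each loop level contributes: log n × 1. Multiplying the contributions gives O(log n).

Answer: O(log n)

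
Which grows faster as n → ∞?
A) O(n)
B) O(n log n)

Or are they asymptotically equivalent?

O(n) vs O(n log n): Higher order terms dominate.

Answer: B) O(n log n) grows faster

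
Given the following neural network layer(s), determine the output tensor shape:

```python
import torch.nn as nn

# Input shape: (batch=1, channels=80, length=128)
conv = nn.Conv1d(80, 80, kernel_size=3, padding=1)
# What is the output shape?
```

Input: (1, 80, 128) -> Output: (1, 80, 128)

Answer: (1, 80, 128)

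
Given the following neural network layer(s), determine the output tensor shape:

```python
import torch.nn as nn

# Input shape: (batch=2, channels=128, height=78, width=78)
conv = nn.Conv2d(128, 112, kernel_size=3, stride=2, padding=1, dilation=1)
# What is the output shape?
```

Input: (2, 128, 78, 78) -> Output: (2, 112, 39, 39)

Answer: (2, 112, 39, 39)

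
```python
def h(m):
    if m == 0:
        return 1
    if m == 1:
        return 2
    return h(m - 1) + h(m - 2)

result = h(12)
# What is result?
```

Build up from base cases: h(0)=1, h(1)=2, h(2)=3, h(3)=5, h(4)=8, h(5)=13, h(6)=21, ..., h(12)=377

Answer: 377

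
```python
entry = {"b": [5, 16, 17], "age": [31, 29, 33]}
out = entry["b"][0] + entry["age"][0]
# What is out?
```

Trace:
`entry = {"b": [5, 16, 17], "age": [31, 29, 33]}` → entry = {'b': [5, 16, 17], 'age': [31, 29, 33]}
`out = entry["b"][0] + entry["age"][0]` → out = 36
So out = 36

Answer: 36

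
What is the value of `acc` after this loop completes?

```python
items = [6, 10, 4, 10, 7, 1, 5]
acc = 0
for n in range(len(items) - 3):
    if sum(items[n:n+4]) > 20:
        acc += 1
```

Count windows with sum > 20
`acc` takes the values: 0 → 1 → 2 → 3 → 4

Answer: 4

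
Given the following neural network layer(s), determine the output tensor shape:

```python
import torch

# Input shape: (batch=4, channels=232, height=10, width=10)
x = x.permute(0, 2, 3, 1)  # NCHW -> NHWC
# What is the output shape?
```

Input: (4, 232, 10, 10) -> Output: (4, 10, 10, 232)

Answer: (4, 10, 10, 232)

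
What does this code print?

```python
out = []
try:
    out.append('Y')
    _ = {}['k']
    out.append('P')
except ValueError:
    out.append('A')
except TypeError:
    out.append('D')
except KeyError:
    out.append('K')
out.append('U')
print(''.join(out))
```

Execution trace: 'Y' (try body) → 'K' (except KeyError) → 'U' (after the try/except). Output: YKU

Answer: YKU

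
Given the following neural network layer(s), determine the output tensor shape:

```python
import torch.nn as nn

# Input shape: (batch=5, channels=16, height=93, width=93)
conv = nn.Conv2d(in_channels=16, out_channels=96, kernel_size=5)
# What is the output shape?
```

Input: (5, 16, 93, 93) -> Output: (5, 96, 89, 89)

Answer: (5, 96, 89, 89)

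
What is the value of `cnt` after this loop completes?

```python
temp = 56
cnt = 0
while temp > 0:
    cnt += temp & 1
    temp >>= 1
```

Count set bits in 56 (binary: 0b111000)
`cnt` takes the values: 0 → 1 → 2 → 3

Answer: 3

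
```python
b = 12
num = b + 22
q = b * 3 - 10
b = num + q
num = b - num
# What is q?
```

Trace:
`b = 12` → b = 12
`num = b + 22` → num = 34
`q = b * 3 - 10` → q = 26
`b = num + q` → b = 60
`num = b - num` → num = 26
So q = 26

Answer: 26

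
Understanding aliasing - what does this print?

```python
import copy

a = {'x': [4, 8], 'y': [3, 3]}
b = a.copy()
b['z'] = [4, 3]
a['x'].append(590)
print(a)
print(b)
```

Key concept: shallow copy of dict with mutable values.
Step by step:
`a = {'x': [4, 8], 'y': [3, 3]}` → a = {'x': [4, 8], 'y': [3, 3]}
`b = a.copy()` → b = {'x': [4, 8], 'y': [3, 3]}
`b['z'] = [4, 3]` → b = {'x': [4, 8], 'y': [3, 3], 'z': [4, 3]}
`a['x'].append(590)` → a = {'x': [4, 8, 590], 'y': [3, 3]}; b = {'x': [4, 8, 590], 'y': [3, 3], 'z': [4, 3]}
`print(a)` → prints {'x': [4, 8, 590], 'y': [3, 3]}
`print(b)` → prints {'x': [4, 8, 590], 'y': [3, 3], 'z': [4, 3]}

Answer:
{'x': [4, 8, 590], 'y': [3, 3]}
{'x': [4, 8, 590], 'y': [3, 3], 'z': [4, 3]}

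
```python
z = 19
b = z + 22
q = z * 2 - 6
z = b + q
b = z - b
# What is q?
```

Trace:
`z = 19` → z = 19
`b = z + 22` → b = 41
`q = z * 2 - 6` → q = 32
`z = b + q` → z = 73
`b = z - b` → b = 32
So q = 32

Answer: 32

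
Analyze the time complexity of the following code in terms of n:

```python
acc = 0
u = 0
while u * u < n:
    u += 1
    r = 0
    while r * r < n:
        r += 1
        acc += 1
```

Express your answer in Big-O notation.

Each loop level contributes: √n × √n. Multiplying the contributions gives O(n).

Answer: O(n)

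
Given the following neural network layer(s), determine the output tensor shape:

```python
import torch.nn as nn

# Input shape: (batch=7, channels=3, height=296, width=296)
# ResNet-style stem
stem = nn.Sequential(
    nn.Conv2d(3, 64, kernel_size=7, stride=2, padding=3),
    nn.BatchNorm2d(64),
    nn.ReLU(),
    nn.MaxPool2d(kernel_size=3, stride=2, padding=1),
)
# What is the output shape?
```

Input: (7, 3, 296, 296) -> after Conv2d 7x7 stride=2: (7, 64, 148, 148) -> Output: (7, 64, 74, 74)

Answer: (7, 64, 74, 74)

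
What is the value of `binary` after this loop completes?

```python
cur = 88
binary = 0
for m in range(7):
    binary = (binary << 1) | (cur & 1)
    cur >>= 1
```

Reverse lowest 7 bits of 88
`binary` takes the values: 0 → 1 → 3 → 6 → 13

Answer: 13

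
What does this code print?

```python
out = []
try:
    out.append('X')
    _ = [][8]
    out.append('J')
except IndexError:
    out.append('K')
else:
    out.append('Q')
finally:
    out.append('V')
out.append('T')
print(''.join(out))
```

Execution trace: 'X' (try body) → 'K' (except IndexError) → 'V' (finally) → 'T' (after the try/except). Output: XKVT

Answer: XKVT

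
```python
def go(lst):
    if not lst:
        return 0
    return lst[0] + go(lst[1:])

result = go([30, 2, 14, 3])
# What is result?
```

30 + 2 + 14 + 3 + 0 = 49

Answer: 49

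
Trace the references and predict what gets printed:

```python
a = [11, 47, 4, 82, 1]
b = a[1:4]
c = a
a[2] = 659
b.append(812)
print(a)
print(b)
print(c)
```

Key concept: slice vs alias.
Step by step:
`a = [11, 47, 4, 82, 1]` → a = [11, 47, 4, 82, 1]
`b = a[1:4]` → b = [47, 4, 82]
`c = a` → c = [11, 47, 4, 82, 1] (same object as a)
`a[2] = 659` → a = [11, 47, 659, 82, 1] (same object as c); c = [11, 47, 659, 82, 1] (same object as a)
`b.append(812)` → b = [47, 4, 82, 812]
`print(a)` → prints [11, 47, 659, 82, 1]
`print(b)` → prints [47, 4, 82, 812]
`print(c)` → prints [11, 47, 659, 82, 1]

Answer:
[11, 47, 659, 82, 1]
[47, 4, 82, 812]
[11, 47, 659, 82, 1]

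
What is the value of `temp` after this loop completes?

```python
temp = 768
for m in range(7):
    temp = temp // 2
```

Halve 7 times: 768 // 2^7 = 6
`temp` takes the values: 768 → 384 → 192 → 96 → 48 → 24 → 12 → 6

Answer: 6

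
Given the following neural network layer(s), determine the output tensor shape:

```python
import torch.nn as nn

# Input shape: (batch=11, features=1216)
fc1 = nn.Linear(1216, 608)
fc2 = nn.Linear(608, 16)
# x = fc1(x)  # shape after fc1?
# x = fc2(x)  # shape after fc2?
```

Input: (11, 1216) -> after fc1: (11, 608) -> Output: (11, 16)

Answer: (11, 16)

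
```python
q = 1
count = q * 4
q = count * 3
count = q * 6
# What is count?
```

Trace:
`q = 1` → q = 1
`count = q * 4` → count = 4
`q = count * 3` → q = 12
`count = q * 6` → count = 72
So count = 72

Answer: 72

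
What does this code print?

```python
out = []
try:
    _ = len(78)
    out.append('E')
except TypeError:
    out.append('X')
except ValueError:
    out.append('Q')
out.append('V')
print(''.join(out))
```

Execution trace: 'X' (except TypeError) → 'V' (after the try/except). Output: XV

Answer: XV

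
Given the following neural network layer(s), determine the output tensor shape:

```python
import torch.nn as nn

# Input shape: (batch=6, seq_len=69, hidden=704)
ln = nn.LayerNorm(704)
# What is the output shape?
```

Input: (6, 69, 704) -> Output: (6, 69, 704)

Answer: (6, 69, 704)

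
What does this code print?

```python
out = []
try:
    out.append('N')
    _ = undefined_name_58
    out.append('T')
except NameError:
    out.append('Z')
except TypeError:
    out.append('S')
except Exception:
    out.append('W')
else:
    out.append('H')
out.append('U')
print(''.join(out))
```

Execution trace: 'N' (try body) → 'Z' (except NameError) → 'U' (after the try/except). Output: NZU

Answer: NZU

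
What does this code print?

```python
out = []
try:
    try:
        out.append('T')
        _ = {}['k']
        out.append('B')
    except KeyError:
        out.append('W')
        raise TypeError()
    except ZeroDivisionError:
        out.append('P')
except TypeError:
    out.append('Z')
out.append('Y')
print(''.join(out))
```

Execution trace: 'T' (inner try body) → 'W' (inner except KeyError) → 'Z' (outer except TypeError) → 'Y' (after the try/except). Output: TWZY

Answer: TWZY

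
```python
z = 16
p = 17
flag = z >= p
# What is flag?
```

Trace:
`z = 16` → z = 16
`p = 17` → p = 17
`flag = z >= p` → flag = False
So flag = False

Answer: False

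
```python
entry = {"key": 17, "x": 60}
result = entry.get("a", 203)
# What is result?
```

Trace:
`entry = {"key": 17, "x": 60}` → entry = {'key': 17, 'x': 60}
`result = entry.get("a", 203)` → result = 203
So result = 203

Answer: 203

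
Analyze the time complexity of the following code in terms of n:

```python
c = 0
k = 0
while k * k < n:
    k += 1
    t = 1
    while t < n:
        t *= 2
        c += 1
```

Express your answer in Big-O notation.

Each loop level contributes: √n × log n. Multiplying the contributions gives O(√n log n).

Answer: O(√n log n)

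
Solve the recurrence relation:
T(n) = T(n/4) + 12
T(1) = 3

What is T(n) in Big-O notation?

Each step divides n by 4 and adds 12. After log_4(n) steps we reach T(1)=3. So T(n) = 12·log_4(n) + 3 = O(log n).

Answer: O(log n)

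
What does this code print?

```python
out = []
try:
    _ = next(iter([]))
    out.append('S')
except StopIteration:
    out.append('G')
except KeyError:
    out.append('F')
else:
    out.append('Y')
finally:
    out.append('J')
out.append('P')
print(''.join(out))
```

Execution trace: 'G' (except StopIteration) → 'J' (finally) → 'P' (after the try/except). Output: GJP

Answer: GJP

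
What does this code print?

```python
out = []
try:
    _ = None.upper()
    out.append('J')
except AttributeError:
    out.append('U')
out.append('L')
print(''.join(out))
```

Execution trace: 'U' (except AttributeError) → 'L' (after the try/except). Output: UL

Answer: UL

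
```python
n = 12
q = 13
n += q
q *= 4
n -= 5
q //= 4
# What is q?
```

Trace:
`n = 12` → n = 12
`q = 13` → q = 13
`n += q` → n = 25
`q *= 4` → q = 52
`n -= 5` → n = 20
`q //= 4` → q = 13
So q = 13

Answer: 13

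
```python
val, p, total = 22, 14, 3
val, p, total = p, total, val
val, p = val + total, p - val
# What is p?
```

Trace:
`val, p, total = 22, 14, 3` → val = 22; p = 14; total = 3
`val, p, total = p, total, val` → val = 14; p = 3; total = 22
`val, p = val + total, p - val` → val = 36; p = -11
So p = -11

Answer: -11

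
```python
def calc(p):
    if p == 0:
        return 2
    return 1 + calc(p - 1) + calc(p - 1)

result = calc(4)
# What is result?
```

calc(p) = 1 + 2·calc(p-1), calc(0)=2. Closed form: (2+1)·2^4 - 1 = 47.

Answer: 47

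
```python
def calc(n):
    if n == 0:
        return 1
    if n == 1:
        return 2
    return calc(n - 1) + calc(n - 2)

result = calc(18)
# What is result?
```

Build up from base cases: calc(0)=1, calc(1)=2, calc(2)=3, calc(3)=5, calc(4)=8, calc(5)=13, calc(6)=21, ..., calc(18)=6765

Answer: 6765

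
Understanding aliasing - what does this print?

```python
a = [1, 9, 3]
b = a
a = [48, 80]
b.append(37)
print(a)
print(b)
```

Key concept: rebinding vs mutation: a is rebound to a new list, b still points at the original.
Step by step:
`a = [1, 9, 3]` → a = [1, 9, 3]
`b = a` → b = [1, 9, 3] (same object as a)
`a = [48, 80]` → a = [48, 80]
`b.append(37)` → b = [1, 9, 3, 37]
`print(a)` → prints [48, 80]
`print(b)` → prints [1, 9, 3, 37]

Answer:
[48, 80]
[1, 9, 3, 37]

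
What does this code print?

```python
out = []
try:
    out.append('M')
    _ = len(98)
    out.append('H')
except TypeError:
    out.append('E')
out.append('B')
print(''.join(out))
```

Execution trace: 'M' (try body) → 'E' (except TypeError) → 'B' (after the try/except). Output: MEB

Answer: MEB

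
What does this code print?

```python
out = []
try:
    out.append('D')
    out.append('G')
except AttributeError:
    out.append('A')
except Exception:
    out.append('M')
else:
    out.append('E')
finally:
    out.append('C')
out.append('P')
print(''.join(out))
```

Execution trace: 'D' (try body) → 'G' (try body, no exception) → 'E' (else) → 'C' (finally) → 'P' (after the try/except). Output: DGECP

Answer: DGECP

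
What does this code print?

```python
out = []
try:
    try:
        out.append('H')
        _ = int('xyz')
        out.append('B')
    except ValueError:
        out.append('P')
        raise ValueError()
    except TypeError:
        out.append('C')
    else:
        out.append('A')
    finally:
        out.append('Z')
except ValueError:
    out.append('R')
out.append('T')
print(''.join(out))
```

Execution trace: 'H' (try body) → 'P' (except ValueError) → 'Z' (finally) → 'R' (outer except ValueError) → 'T' (after the try/except). Output: HPZRT

Answer: HPZRT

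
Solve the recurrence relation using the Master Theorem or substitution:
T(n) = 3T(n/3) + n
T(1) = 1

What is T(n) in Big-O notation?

By Master Theorem: a=3, b=3, f(n)=n. Since log_3(3) = 1 and f(n) = Θ(n^1), Case 2 applies. T(n) = O(n log n).

Answer: O(n log n)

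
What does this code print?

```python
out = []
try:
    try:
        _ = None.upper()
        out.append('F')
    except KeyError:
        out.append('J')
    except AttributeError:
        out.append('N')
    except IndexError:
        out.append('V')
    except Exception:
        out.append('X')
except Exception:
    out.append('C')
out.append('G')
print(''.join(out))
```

Execution trace: 'N' (inner except AttributeError) → 'G' (after the try/except). Output: NG

Answer: NG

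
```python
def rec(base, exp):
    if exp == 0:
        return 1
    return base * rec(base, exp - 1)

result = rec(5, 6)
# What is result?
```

rec(5, 6) = 5 * 5 * 5 * 5 * 5 * 5 = 15625

Answer: 15625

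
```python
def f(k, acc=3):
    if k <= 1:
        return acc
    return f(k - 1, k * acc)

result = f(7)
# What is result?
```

Accumulator trace (n, acc): (7, 3) -> (6, 21) -> (5, 126) -> (4, 630) -> (3, 2520) -> (2, 7560) -> (1, 15120) -> return 15120

Answer: 15120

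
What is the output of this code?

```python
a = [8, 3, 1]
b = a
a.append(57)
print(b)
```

Key concept: basic list aliasing.
Step by step:
`a = [8, 3, 1]` → a = [8, 3, 1]
`b = a` → b = [8, 3, 1] (same object as a)
`a.append(57)` → a = [8, 3, 1, 57] (same object as b); b = [8, 3, 1, 57] (same object as a)
`print(b)` → prints [8, 3, 1, 57]

Answer: [8, 3, 1, 57]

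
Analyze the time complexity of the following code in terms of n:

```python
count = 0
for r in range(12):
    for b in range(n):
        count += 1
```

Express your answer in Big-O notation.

Each loop level contributes: 1 × n. Multiplying the contributions gives O(n).

Answer: O(n)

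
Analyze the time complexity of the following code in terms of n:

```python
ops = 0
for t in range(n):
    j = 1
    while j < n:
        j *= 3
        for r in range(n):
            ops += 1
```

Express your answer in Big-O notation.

Each loop level contributes: n × log n × n. Multiplying the contributions gives O(n^2 log n).

Answer: O(n^2 log n)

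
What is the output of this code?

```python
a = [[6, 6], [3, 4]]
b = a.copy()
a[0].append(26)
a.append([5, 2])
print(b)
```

Key concept: shallow copy with nested lists.
Step by step:
`a = [[6, 6], [3, 4]]` → a = [[6, 6], [3, 4]]
`b = a.copy()` → b = [[6, 6], [3, 4]]
`a[0].append(26)` → a = [[6, 6, 26], [3, 4]]; b = [[6, 6, 26], [3, 4]]
`a.append([5, 2])` → a = [[6, 6, 26], [3, 4], [5, 2]]
`print(b)` → prints [[6, 6, 26], [3, 4]]

Answer: [[6, 6, 26], [3, 4]]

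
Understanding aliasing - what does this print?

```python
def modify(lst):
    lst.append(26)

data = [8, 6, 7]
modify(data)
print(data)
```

Key concept: function modifies passed list.
Step by step:
`data = [8, 6, 7]` → data = [8, 6, 7]
`modify(data)` → data = [8, 6, 7, 26]
`print(data)` → prints [8, 6, 7, 26]

Answer: [8, 6, 7, 26]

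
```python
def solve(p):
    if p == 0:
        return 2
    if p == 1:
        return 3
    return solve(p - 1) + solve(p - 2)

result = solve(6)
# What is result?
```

Build up from base cases: solve(0)=2, solve(1)=3, solve(2)=5, solve(3)=8, solve(4)=13, solve(5)=21, solve(6)=34

Answer: 34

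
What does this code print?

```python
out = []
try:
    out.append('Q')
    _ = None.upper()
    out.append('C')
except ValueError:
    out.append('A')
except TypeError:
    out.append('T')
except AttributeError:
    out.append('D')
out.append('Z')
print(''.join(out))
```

Execution trace: 'Q' (try body) → 'D' (except AttributeError) → 'Z' (after the try/except). Output: QDZ

Answer: QDZ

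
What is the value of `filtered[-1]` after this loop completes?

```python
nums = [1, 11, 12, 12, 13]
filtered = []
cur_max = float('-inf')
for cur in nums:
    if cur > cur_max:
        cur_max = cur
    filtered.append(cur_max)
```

Running max ends at 13
`filtered` takes the values: [] → [1] → [1, 11] → [1, 11, 12] → [1, 11, 12, 12] → [1, 11, 12, 12, 13]
So `filtered[-1]` = 13

Answer: 13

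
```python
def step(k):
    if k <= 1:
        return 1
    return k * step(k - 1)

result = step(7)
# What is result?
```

step(7) = 7 * 6 * 5 * 4 * 3 * 2 * 1 = 5040

Answer: 5040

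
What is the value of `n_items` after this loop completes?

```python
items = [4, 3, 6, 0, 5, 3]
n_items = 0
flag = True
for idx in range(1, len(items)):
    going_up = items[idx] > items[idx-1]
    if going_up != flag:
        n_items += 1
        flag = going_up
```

Count direction changes in [4, 3, 6, 0, 5, 3]
`n_items` takes the values: 0 → 1 → 2 → 3 → 4 → 5

Answer: 5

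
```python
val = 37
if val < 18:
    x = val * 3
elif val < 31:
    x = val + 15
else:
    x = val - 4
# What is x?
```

Trace:
`val = 37` → val = 37
`if val < 18: ...` → val < 18 is False, val < 31 is False, take else branch → x = 33
So x = 33

Answer: 33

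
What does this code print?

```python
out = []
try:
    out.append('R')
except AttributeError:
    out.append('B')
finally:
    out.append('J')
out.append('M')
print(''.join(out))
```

Execution trace: 'R' (try body, no exception) → 'J' (finally) → 'M' (after the try/except). Output: RJM

Answer: RJM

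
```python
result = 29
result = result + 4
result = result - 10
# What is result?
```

Trace:
`result = 29` → result = 29
`result = result + 4` → result = 33
`result = result - 10` → result = 23
So result = 23

Answer: 23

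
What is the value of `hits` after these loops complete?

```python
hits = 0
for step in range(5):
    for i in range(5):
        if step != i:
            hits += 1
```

5² - 5 (exclude diagonal)
`hits` takes the values: 0 → 1 → 2 → 3 → 4 → 5 → 6 → 7 → 8 → 9 → 10 → 11 → 12 → 13 → 14 → 15 → 16 → 17 → 18 → 19 → 20

Answer: 20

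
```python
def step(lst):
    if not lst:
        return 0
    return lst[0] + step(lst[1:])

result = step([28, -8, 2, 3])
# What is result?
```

28 + (-8) + 2 + 3 + 0 = 25

Answer: 25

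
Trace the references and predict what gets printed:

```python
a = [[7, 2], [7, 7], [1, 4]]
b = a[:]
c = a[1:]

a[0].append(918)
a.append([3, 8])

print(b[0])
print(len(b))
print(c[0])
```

Key concept: slice with nested mutation.
Step by step:
`a = [[7, 2], [7, 7], [1, 4]]` → a = [[7, 2], [7, 7], [1, 4]]
`b = a[:]` → b = [[7, 2], [7, 7], [1, 4]]
`c = a[1:]` → c = [[7, 7], [1, 4]]
`a[0].append(918)` → a = [[7, 2, 918], [7, 7], [1, 4]]; b = [[7, 2, 918], [7, 7], [1, 4]]
`a.append([3, 8])` → a = [[7, 2, 918], [7, 7], [1, 4], [3, 8]]
`print(b[0])` → prints [7, 2, 918]
`print(len(b))` → prints 3
`print(c[0])` → prints [7, 7]

Answer:
[7, 2, 918]
3
[7, 7]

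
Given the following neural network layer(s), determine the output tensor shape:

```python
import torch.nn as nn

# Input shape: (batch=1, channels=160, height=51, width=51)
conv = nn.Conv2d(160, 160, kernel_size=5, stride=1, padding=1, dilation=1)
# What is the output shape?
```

Input: (1, 160, 51, 51) -> Output: (1, 160, 49, 49)

Answer: (1, 160, 49, 49)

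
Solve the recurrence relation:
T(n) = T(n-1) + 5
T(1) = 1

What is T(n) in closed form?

Unrolling: T(n) = T(1) + 5·(n-1) = 1 + 5(n-1) = 5n - 4.

Answer: T(n) = 5n - 4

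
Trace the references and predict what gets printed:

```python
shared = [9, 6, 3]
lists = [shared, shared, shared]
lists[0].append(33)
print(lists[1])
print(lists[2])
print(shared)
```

Key concept: list of same reference.
Step by step:
`shared = [9, 6, 3]` → shared = [9, 6, 3]
`lists = [shared, shared, shared]` → lists = [[9, 6, 3], [9, 6, 3], [9, 6, 3]]
`lists[0].append(33)` → shared = [9, 6, 3, 33]; lists = [[9, 6, 3, 33], [9, 6, 3, 33], [9, 6, 3, 33]]
`print(lists[1])` → prints [9, 6, 3, 33]
`print(lists[2])` → prints [9, 6, 3, 33]
`print(shared)` → prints [9, 6, 3, 33]

Answer:
[9, 6, 3, 33]
[9, 6, 3, 33]
[9, 6, 3, 33]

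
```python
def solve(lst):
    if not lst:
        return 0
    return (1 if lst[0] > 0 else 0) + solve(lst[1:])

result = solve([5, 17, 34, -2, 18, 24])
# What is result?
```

Count of positive elements in [5, 17, 34, -2, 18, 24] = 5

Answer: 5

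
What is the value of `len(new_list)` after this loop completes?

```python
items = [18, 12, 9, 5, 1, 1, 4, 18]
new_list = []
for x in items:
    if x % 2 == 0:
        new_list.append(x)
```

Count even numbers in [18, 12, 9, 5, 1, 1, 4, 18]
`new_list` takes the values: [] → [18] → [18, 12] → [18, 12, 4] → [18, 12, 4, 18]
So `len(new_list)` = 4

Answer: 4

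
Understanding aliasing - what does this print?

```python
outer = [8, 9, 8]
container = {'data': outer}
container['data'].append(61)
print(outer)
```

Key concept: dict holds reference to list.
Step by step:
`outer = [8, 9, 8]` → outer = [8, 9, 8]
`container = {'data': outer}` → container = {'data': [8, 9, 8]}
`container['data'].append(61)` → outer = [8, 9, 8, 61]; container = {'data': [8, 9, 8, 61]}
`print(outer)` → prints [8, 9, 8, 61]

Answer: [8, 9, 8, 61]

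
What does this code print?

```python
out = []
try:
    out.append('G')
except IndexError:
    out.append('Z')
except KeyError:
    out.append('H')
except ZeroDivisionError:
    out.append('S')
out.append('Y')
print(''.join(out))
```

Execution trace: 'G' (try body, no exception) → 'Y' (after the try/except). Output: GY

Answer: GY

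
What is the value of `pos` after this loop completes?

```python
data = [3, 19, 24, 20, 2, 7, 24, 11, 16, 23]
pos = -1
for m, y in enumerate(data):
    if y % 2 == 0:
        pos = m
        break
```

First even number index in [3, 19, 24, 20, 2, 7, 24, 11, 16, 23]
`pos` takes the values: -1 → 2

Answer: 2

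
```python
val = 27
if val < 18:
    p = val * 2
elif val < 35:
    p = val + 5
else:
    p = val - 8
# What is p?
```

Trace:
`val = 27` → val = 27
`if val < 18: ...` → val < 18 is False, val < 35 is True → p = 32
So p = 32

Answer: 32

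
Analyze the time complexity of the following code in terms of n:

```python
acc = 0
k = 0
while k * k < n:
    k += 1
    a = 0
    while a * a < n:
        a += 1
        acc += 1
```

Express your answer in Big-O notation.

Each loop level contributes: √n × √n. Multiplying the contributions gives O(n).

Answer: O(n)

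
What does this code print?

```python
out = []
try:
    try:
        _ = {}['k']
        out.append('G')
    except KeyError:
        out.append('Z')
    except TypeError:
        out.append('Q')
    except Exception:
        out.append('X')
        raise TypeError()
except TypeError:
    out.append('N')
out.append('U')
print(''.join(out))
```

Execution trace: 'Z' (inner except KeyError) → 'U' (after the try/except). Output: ZU

Answer: ZU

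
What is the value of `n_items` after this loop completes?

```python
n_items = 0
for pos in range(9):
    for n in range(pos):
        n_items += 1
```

Triangle number: 0+1+2+...+8
`n_items` takes the values: 0 → 1 → 2 → 3 → 4 → 5 → 6 → 7 → 8 → 9 → 10 → 11 → 12 → 13 → 14 → 15 → 16 → 17 → 18 → 19 → 20 → 21 → 22 → 23 → 24 → 25 → 26 → 27 → 28 → 29 → 30 → 31 → 32 → 33 → 34 → 35 → 36

Answer: 36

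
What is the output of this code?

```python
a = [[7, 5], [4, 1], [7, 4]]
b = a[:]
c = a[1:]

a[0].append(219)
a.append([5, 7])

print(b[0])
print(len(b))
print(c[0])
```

Key concept: slice with nested mutation.
Step by step:
`a = [[7, 5], [4, 1], [7, 4]]` → a = [[7, 5], [4, 1], [7, 4]]
`b = a[:]` → b = [[7, 5], [4, 1], [7, 4]]
`c = a[1:]` → c = [[4, 1], [7, 4]]
`a[0].append(219)` → a = [[7, 5, 219], [4, 1], [7, 4]]; b = [[7, 5, 219], [4, 1], [7, 4]]
`a.append([5, 7])` → a = [[7, 5, 219], [4, 1], [7, 4], [5, 7]]
`print(b[0])` → prints [7, 5, 219]
`print(len(b))` → prints 3
`print(c[0])` → prints [4, 1]

Answer:
[7, 5, 219]
3
[4, 1]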